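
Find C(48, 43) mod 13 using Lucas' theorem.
9

Using Lucas' theorem:
Write n=48 and k=43 in base 13:
n in base 13: [3, 9]
k in base 13: [3, 4]
C(48,43) mod 13 = ∏ C(n_i, k_i) mod 13
Digit binomials (mod 13): C(3,3) = 1; C(9,4) = 126 ≡ 9
Product: 1 × 9 = 9 ≡ 9 (mod 13)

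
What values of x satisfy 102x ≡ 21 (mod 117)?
x ≡ 22 (mod 39)

gcd(102, 117) = 3, which divides 21, so solutions exist.
Divide through by 3: 34x ≡ 7 (mod 39).
Find 34^(-1) mod 39 by the extended Euclidean algorithm:
39 = 1 × 34 + 5  ⟹  5 = (1)·39 + (-1)·34
34 = 6 × 5 + 4  ⟹  4 = (-6)·39 + (7)·34
5 = 1 × 4 + 1  ⟹  1 = (7)·39 + (-8)·34
So (-8)·34 ≡ 1 (mod 39), i.e. 34^(-1) ≡ -8 ≡ 31 (mod 39).
x ≡ 31 × 7 = 217 ≡ 22 (mod 39).
Check: 102 × 22 = 2244 ≡ 21 (mod 117).
x ≡ 22 (mod 39), giving 3 solutions mod 117.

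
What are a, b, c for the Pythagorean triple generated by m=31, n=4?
(945, 248, 977)

Euclid's formula: a = m² - n², b = 2mn, c = m² + n²
m = 31, n = 4
a = 31² - 4² = 961 - 16 = 945
b = 2 × 31 × 4 = 248
c = 31² + 4² = 961 + 16 = 977
Verification: 945² + 248² = 893025 + 61504 = 954529 = 977² ✓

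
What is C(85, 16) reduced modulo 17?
0

Using Lucas' theorem:
Write n=85 and k=16 in base 17:
n in base 17: [5, 0]
k in base 17: [0, 16]
C(85,16) mod 17 = ∏ C(n_i, k_i) mod 17
Digit binomials (mod 17): C(5,0) = 1; C(0,16) = 0 (k_i > n_i)
Product: 1 × 0 = 0 ≡ 0 (mod 17)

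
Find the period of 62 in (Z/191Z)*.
190

191 is prime, so ord(62) divides φ(191) = 190.
Divisors of 190: 1, 2, 5, 10, 19, 38, 95, 190.
Repeated squaring: 62^1 ≡ 62, 62^2 ≡ 24, 62^4 ≡ 3, 62^8 ≡ 9, 62^16 ≡ 81, 62^32 ≡ 67, 62^64 ≡ 96, 62^128 ≡ 48 (mod 191).
Test 62^d mod 191 for each divisor d in increasing order:
62^1 ≡ 62
62^2 ≡ 24
62^5 = 62^4·62^1 ≡ 186
62^10 = 62^8·62^2 ≡ 25
62^19 = 62^16·62^2·62^1 ≡ 7
62^38 = 62^32·62^4·62^2 ≡ 49
62^95 = 62^64·62^16·62^8·62^4·62^2·62^1 ≡ 190
62^190 = 62^128·62^32·62^16·62^8·62^4·62^2 ≡ 1  ← first divisor giving 1
The order is 190.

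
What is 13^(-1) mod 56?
13

gcd(13, 56) = 1, so the inverse exists.
Extended Euclidean algorithm on (56, 13):
56 = 4 × 13 + 4  ⟹  4 = (1)·56 + (-4)·13
13 = 3 × 4 + 1  ⟹  1 = (-3)·56 + (13)·13
So (13)·13 ≡ 1 (mod 56), i.e. 13^(-1) ≡ 13 (mod 56).
Check: 13 × 13 = 169 ≡ 1 (mod 56)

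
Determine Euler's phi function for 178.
88

178 = 2 × 89
φ(n) = n × ∏(1 - 1/p) for each prime p dividing n
φ(178) = 178 × (1 - 1/2) × (1 - 1/89) = 88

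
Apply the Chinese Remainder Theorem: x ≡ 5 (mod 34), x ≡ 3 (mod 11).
311

Using Chinese Remainder Theorem:
M = 34 × 11 = 374
M1 = 11, M2 = 34
y1 = 11^(-1) mod 34 = 31
y2 = 34^(-1) mod 11 = 1
x = (5×11×31 + 3×34×1) mod 374 = 311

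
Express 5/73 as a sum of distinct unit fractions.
1/15 + 1/548 + 1/600060

Greedy algorithm:
5/73: ceiling(73/5) = 15, use 1/15
2/1095: ceiling(1095/2) = 548, use 1/548
1/600060: ceiling(600060/1) = 600060, use 1/600060
Result: 5/73 = 1/15 + 1/548 + 1/600060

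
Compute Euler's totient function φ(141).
92

141 = 3 × 47
φ(n) = n × ∏(1 - 1/p) for each prime p dividing n
φ(141) = 141 × (1 - 1/3) × (1 - 1/47) = 92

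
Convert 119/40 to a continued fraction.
[2; 1, 39]

Euclidean algorithm steps:
119 = 2 × 40 + 39
40 = 1 × 39 + 1
39 = 39 × 1 + 0
Continued fraction: [2; 1, 39]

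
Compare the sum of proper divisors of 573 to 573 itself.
deficient

Proper divisors of 573: sum = 1 + 3 + 191 = 195
Since 195 < 573, 573 is deficient.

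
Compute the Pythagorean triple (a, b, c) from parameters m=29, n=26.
(165, 1508, 1517)

Euclid's formula: a = m² - n², b = 2mn, c = m² + n²
m = 29, n = 26
a = 29² - 26² = 841 - 676 = 165
b = 2 × 29 × 26 = 1508
c = 29² + 26² = 841 + 676 = 1517
Verification: 165² + 1508² = 27225 + 2274064 = 2301289 = 1517² ✓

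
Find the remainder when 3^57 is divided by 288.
99

Repeated squaring. Binary of 57 = 111001.
3^1 ≡ 3 (mod 288); 3^2 ≡ 9 (mod 288); 3^4 ≡ 81 (mod 288); 3^8 ≡ 225 (mod 288); 3^16 ≡ 225 (mod 288); 3^32 ≡ 225 (mod 288)
3^57 = 3^1 × 3^8 × 3^16 × 3^32 ≡ 99 (mod 288)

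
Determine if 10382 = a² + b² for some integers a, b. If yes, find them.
Not possible

Factorization: 10382 = 2 × 29 × 179
By Fermat: n is sum of two squares iff every prime p ≡ 3 (mod 4) appears to even power.
Prime(s) ≡ 3 (mod 4) with odd exponent: [(179, 1)]
Therefore 10382 cannot be expressed as a² + b².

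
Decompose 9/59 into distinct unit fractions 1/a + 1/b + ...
1/7 + 1/104 + 1/14318 + 1/307493368

Greedy algorithm:
9/59: ceiling(59/9) = 7, use 1/7
4/413: ceiling(413/4) = 104, use 1/104
3/42952: ceiling(42952/3) = 14318, use 1/14318
1/307493368: ceiling(307493368/1) = 307493368, use 1/307493368
Result: 9/59 = 1/7 + 1/104 + 1/14318 + 1/307493368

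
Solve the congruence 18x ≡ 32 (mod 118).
x ≡ 28 (mod 59)

gcd(18, 118) = 2, which divides 32, so solutions exist.
Divide through by 2: 9x ≡ 16 (mod 59).
Find 9^(-1) mod 59 by the extended Euclidean algorithm:
59 = 6 × 9 + 5  ⟹  5 = (1)·59 + (-6)·9
9 = 1 × 5 + 4  ⟹  4 = (-1)·59 + (7)·9
5 = 1 × 4 + 1  ⟹  1 = (2)·59 + (-13)·9
So (-13)·9 ≡ 1 (mod 59), i.e. 9^(-1) ≡ -13 ≡ 46 (mod 59).
x ≡ 46 × 16 = 736 ≡ 28 (mod 59).
Check: 18 × 28 = 504 ≡ 32 (mod 118).
x ≡ 28 (mod 59), giving 2 solutions mod 118.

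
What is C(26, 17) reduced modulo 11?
0

Using Lucas' theorem:
Write n=26 and k=17 in base 11:
n in base 11: [2, 4]
k in base 11: [1, 6]
C(26,17) mod 11 = ∏ C(n_i, k_i) mod 11
Digit binomials (mod 11): C(2,1) = 2; C(4,6) = 0 (k_i > n_i)
Product: 2 × 0 = 0 ≡ 0 (mod 11)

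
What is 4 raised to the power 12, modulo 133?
64

Repeated squaring. Binary of 12 = 1100.
4^1 ≡ 4 (mod 133); 4^2 ≡ 16 (mod 133); 4^4 ≡ 123 (mod 133); 4^8 ≡ 100 (mod 133)
4^12 = 4^4 × 4^8 ≡ 64 (mod 133)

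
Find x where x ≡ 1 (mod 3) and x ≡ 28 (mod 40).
28

Using Chinese Remainder Theorem:
M = 3 × 40 = 120
M1 = 40, M2 = 3
y1 = 40^(-1) mod 3 = 1
y2 = 3^(-1) mod 40 = 27
x = (1×40×1 + 28×3×27) mod 120 = 28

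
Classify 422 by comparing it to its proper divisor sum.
deficient

Proper divisors of 422: sum = 1 + 2 + 211 = 214
Since 214 < 422, 422 is deficient.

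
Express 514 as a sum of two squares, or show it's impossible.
15² + 17² (a=15, b=17)

Factorization: 514 = 2 × 257
By Fermat: n is sum of two squares iff every prime p ≡ 3 (mod 4) appears to even power.
All primes ≡ 3 (mod 4) appear to even power.
Search a = 0, 1, 2, … for 514 - a² a perfect square: first hit at a = 15: 514 - 225 = 289 = 17².
514 = 15² + 17² = 225 + 289 ✓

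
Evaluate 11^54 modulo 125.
16

Repeated squaring. Binary of 54 = 110110.
11^1 ≡ 11 (mod 125); 11^2 ≡ 121 (mod 125); 11^4 ≡ 16 (mod 125); 11^8 ≡ 6 (mod 125); 11^16 ≡ 36 (mod 125); 11^32 ≡ 46 (mod 125)
11^54 = 11^2 × 11^4 × 11^16 × 11^32 ≡ 16 (mod 125)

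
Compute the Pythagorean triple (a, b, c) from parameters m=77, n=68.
(1305, 10472, 10553)

Euclid's formula: a = m² - n², b = 2mn, c = m² + n²
m = 77, n = 68
a = 77² - 68² = 5929 - 4624 = 1305
b = 2 × 77 × 68 = 10472
c = 77² + 68² = 5929 + 4624 = 10553
Verification: 1305² + 10472² = 1703025 + 109662784 = 111365809 = 10553² ✓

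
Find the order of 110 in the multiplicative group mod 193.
96

193 is prime, so ord(110) divides φ(193) = 192.
Divisors of 192: 1, 2, 3, 4, 6, 8, 12, 16, 24, 32, 48, 64, 96, 192.
Repeated squaring: 110^1 ≡ 110, 110^2 ≡ 134, 110^4 ≡ 7, 110^8 ≡ 49, 110^16 ≡ 85, 110^32 ≡ 84, 110^64 ≡ 108, 110^128 ≡ 84 (mod 193).
Test 110^d mod 193 for each divisor d in increasing order:
110^1 ≡ 110
110^2 ≡ 134
110^3 = 110^2·110^1 ≡ 72
110^4 ≡ 7
110^6 = 110^4·110^2 ≡ 166
110^8 ≡ 49
110^12 = 110^8·110^4 ≡ 150
110^16 ≡ 85
110^24 = 110^16·110^8 ≡ 112
110^32 ≡ 84
110^48 = 110^32·110^16 ≡ 192
110^64 ≡ 108
110^96 = 110^64·110^32 ≡ 1  ← first divisor giving 1
The order is 96.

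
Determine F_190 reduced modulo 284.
51

Matrix identity: Q^n = [[F_(n+1), F_n], [F_n, F_(n-1)]] with Q = [[1,1],[1,0]].
n = 190 = 10111110₂. Square-and-multiply, entries mod 284:
Q^1 = [[1,1],[1,0]]
Q^2 = (Q^1)² = [[2,1],[1,1]]
Q^5 = (Q^2)²·Q = [[8,5],[5,3]]
Q^11 = (Q^5)²·Q = [[144,89],[89,55]]
Q^23 = (Q^11)²·Q = [[76,257],[257,103]]
Q^47 = (Q^23)²·Q = [[252,257],[257,279]]
Q^95 = (Q^47)²·Q = [[196,49],[49,147]]
Q^190 = (Q^95)² = [[205,51],[51,154]]
F_190 mod 284 = Q^190[0][1] = 51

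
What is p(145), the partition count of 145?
24908858009

p(n) counts ways to write n as a sum of positive integers (order ignored).
Euler's pentagonal recurrence: p(k) = p(k-1) + p(k-2) - p(k-5) - p(k-7) + p(k-12) + p(k-15) - ... (offsets j(3j∓1)/2, signs ++--, p(0)=1, p(<0)=0).
DP table for k = 0..144: p(0)=1, p(1)=1, p(2)=2, p(3)=3, p(4)=5, p(5)=7, p(6)=11, p(7)=15, p(8)=22, p(9)=30, p(10)=42, p(11)=56, p(12)=77, p(13)=101, p(14)=135, p(15)=176, p(16)=231, p(17)=297, p(18)=385, p(19)=490, p(20)=627, p(21)=792, p(22)=1002, p(23)=1255, p(24)=1575, p(25)=1958, p(26)=2436, p(27)=3010, p(28)=3718, p(29)=4565, p(30)=5604, p(31)=6842, p(32)=8349, p(33)=10143, p(34)=12310, p(35)=14883, p(36)=17977, p(37)=21637, p(38)=26015, p(39)=31185, p(40)=37338, p(41)=44583, p(42)=53174, p(43)=63261, p(44)=75175, p(45)=89134, p(46)=105558, p(47)=124754, p(48)=147273, p(49)=173525, p(50)=204226, p(51)=239943, p(52)=281589, p(53)=329931, p(54)=386155, p(55)=451276, p(56)=526823, p(57)=614154, p(58)=715220, p(59)=831820, p(60)=966467, p(61)=1121505, p(62)=1300156, p(63)=1505499, p(64)=1741630, p(65)=2012558, p(66)=2323520, p(67)=2679689, p(68)=3087735, p(69)=3554345, p(70)=4087968, p(71)=4697205, p(72)=5392783, p(73)=6185689, p(74)=7089500, p(75)=8118264, p(76)=9289091, p(77)=10619863, p(78)=12132164, p(79)=13848650, p(80)=15796476, p(81)=18004327, p(82)=20506255, p(83)=23338469, p(84)=26543660, p(85)=30167357, p(86)=34262962, p(87)=38887673, p(88)=44108109, p(89)=49995925, p(90)=56634173, p(91)=64112359, p(92)=72533807, p(93)=82010177, p(94)=92669720, p(95)=104651419, p(96)=118114304, p(97)=133230930, p(98)=150198136, p(99)=169229875, p(100)=190569292, p(101)=214481126, p(102)=241265379, p(103)=271248950, p(104)=304801365, p(105)=342325709, p(106)=384276336, p(107)=431149389, p(108)=483502844, p(109)=541946240, p(110)=607163746, p(111)=679903203, p(112)=761002156, p(113)=851376628, p(114)=952050665, p(115)=1064144451, p(116)=1188908248, p(117)=1327710076, p(118)=1482074143, p(119)=1653668665, p(120)=1844349560, p(121)=2056148051, p(122)=2291320912, p(123)=2552338241, p(124)=2841940500, p(125)=3163127352, p(126)=3519222692, p(127)=3913864295, p(128)=4351078600, p(129)=4835271870, p(130)=5371315400, p(131)=5964539504, p(132)=6620830889, p(133)=7346629512, p(134)=8149040695, p(135)=9035836076, p(136)=10015581680, p(137)=11097645016, p(138)=12292341831, p(139)=13610949895, p(140)=15065878135, p(141)=16670689208, p(142)=18440293320, p(143)=20390982757, p(144)=22540654445.
Final step: p(145) = p(144) + p(143) - p(140) - p(138) + p(133) + p(130) - p(123) - p(119) + p(110) + p(105) - p(94) - p(88) + p(75) + p(68) - p(53) - p(45) + p(28) + p(19) - p(0)
= 22540654445 + 20390982757 - 15065878135 - 12292341831 + 7346629512 + 5371315400 - 2552338241 - 1653668665 + 607163746 + 342325709 - 92669720 - 44108109 + 8118264 + 3087735 - 329931 - 89134 + 3718 + 490 - 1
= 24908858009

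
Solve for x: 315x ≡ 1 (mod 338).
191

gcd(315, 338) = 1, so the inverse exists.
Extended Euclidean algorithm on (338, 315):
338 = 1 × 315 + 23  ⟹  23 = (1)·338 + (-1)·315
315 = 13 × 23 + 16  ⟹  16 = (-13)·338 + (14)·315
23 = 1 × 16 + 7  ⟹  7 = (14)·338 + (-15)·315
16 = 2 × 7 + 2  ⟹  2 = (-41)·338 + (44)·315
7 = 3 × 2 + 1  ⟹  1 = (137)·338 + (-147)·315
So (-147)·315 ≡ 1 (mod 338), i.e. 315^(-1) ≡ -147 ≡ 191 (mod 338).
Check: 315 × 191 = 60165 ≡ 1 (mod 338)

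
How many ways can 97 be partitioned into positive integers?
133230930

p(n) counts ways to write n as a sum of positive integers (order ignored).
Euler's pentagonal recurrence: p(k) = p(k-1) + p(k-2) - p(k-5) - p(k-7) + p(k-12) + p(k-15) - ... (offsets j(3j∓1)/2, signs ++--, p(0)=1, p(<0)=0).
DP table for k = 0..96: p(0)=1, p(1)=1, p(2)=2, p(3)=3, p(4)=5, p(5)=7, p(6)=11, p(7)=15, p(8)=22, p(9)=30, p(10)=42, p(11)=56, p(12)=77, p(13)=101, p(14)=135, p(15)=176, p(16)=231, p(17)=297, p(18)=385, p(19)=490, p(20)=627, p(21)=792, p(22)=1002, p(23)=1255, p(24)=1575, p(25)=1958, p(26)=2436, p(27)=3010, p(28)=3718, p(29)=4565, p(30)=5604, p(31)=6842, p(32)=8349, p(33)=10143, p(34)=12310, p(35)=14883, p(36)=17977, p(37)=21637, p(38)=26015, p(39)=31185, p(40)=37338, p(41)=44583, p(42)=53174, p(43)=63261, p(44)=75175, p(45)=89134, p(46)=105558, p(47)=124754, p(48)=147273, p(49)=173525, p(50)=204226, p(51)=239943, p(52)=281589, p(53)=329931, p(54)=386155, p(55)=451276, p(56)=526823, p(57)=614154, p(58)=715220, p(59)=831820, p(60)=966467, p(61)=1121505, p(62)=1300156, p(63)=1505499, p(64)=1741630, p(65)=2012558, p(66)=2323520, p(67)=2679689, p(68)=3087735, p(69)=3554345, p(70)=4087968, p(71)=4697205, p(72)=5392783, p(73)=6185689, p(74)=7089500, p(75)=8118264, p(76)=9289091, p(77)=10619863, p(78)=12132164, p(79)=13848650, p(80)=15796476, p(81)=18004327, p(82)=20506255, p(83)=23338469, p(84)=26543660, p(85)=30167357, p(86)=34262962, p(87)=38887673, p(88)=44108109, p(89)=49995925, p(90)=56634173, p(91)=64112359, p(92)=72533807, p(93)=82010177, p(94)=92669720, p(95)=104651419, p(96)=118114304.
Final step: p(97) = p(96) + p(95) - p(92) - p(90) + p(85) + p(82) - p(75) - p(71) + p(62) + p(57) - p(46) - p(40) + p(27) + p(20) - p(5)
= 118114304 + 104651419 - 72533807 - 56634173 + 30167357 + 20506255 - 8118264 - 4697205 + 1300156 + 614154 - 105558 - 37338 + 3010 + 627 - 7
= 133230930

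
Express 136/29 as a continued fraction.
[4; 1, 2, 4, 2]

Euclidean algorithm steps:
136 = 4 × 29 + 20
29 = 1 × 20 + 9
20 = 2 × 9 + 2
9 = 4 × 2 + 1
2 = 2 × 1 + 0
Continued fraction: [4; 1, 2, 4, 2]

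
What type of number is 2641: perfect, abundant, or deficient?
deficient

Proper divisors of 2641: sum = 1 + 19 + 139 = 159
Since 159 < 2641, 2641 is deficient.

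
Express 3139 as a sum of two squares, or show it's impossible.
Not possible

Factorization: 3139 = 43 × 73
By Fermat: n is sum of two squares iff every prime p ≡ 3 (mod 4) appears to even power.
Prime(s) ≡ 3 (mod 4) with odd exponent: [(43, 1)]
Therefore 3139 cannot be expressed as a² + b².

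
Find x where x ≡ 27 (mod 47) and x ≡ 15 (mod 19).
262

Using Chinese Remainder Theorem:
M = 47 × 19 = 893
M1 = 19, M2 = 47
y1 = 19^(-1) mod 47 = 5
y2 = 47^(-1) mod 19 = 17
x = (27×19×5 + 15×47×17) mod 893 = 262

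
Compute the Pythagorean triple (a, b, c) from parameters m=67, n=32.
(3465, 4288, 5513)

Euclid's formula: a = m² - n², b = 2mn, c = m² + n²
m = 67, n = 32
a = 67² - 32² = 4489 - 1024 = 3465
b = 2 × 67 × 32 = 4288
c = 67² + 32² = 4489 + 1024 = 5513
Verification: 3465² + 4288² = 12006225 + 18386944 = 30393169 = 5513² ✓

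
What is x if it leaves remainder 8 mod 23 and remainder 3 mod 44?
399

Using Chinese Remainder Theorem:
M = 23 × 44 = 1012
M1 = 44, M2 = 23
y1 = 44^(-1) mod 23 = 11
y2 = 23^(-1) mod 44 = 23
x = (8×44×11 + 3×23×23) mod 1012 = 399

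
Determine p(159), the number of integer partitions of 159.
97662728555

p(n) counts ways to write n as a sum of positive integers (order ignored).
Euler's pentagonal recurrence: p(k) = p(k-1) + p(k-2) - p(k-5) - p(k-7) + p(k-12) + p(k-15) - ... (offsets j(3j∓1)/2, signs ++--, p(0)=1, p(<0)=0).
DP table for k = 0..158: p(0)=1, p(1)=1, p(2)=2, p(3)=3, p(4)=5, p(5)=7, p(6)=11, p(7)=15, p(8)=22, p(9)=30, p(10)=42, p(11)=56, p(12)=77, p(13)=101, p(14)=135, p(15)=176, p(16)=231, p(17)=297, p(18)=385, p(19)=490, p(20)=627, p(21)=792, p(22)=1002, p(23)=1255, p(24)=1575, p(25)=1958, p(26)=2436, p(27)=3010, p(28)=3718, p(29)=4565, p(30)=5604, p(31)=6842, p(32)=8349, p(33)=10143, p(34)=12310, p(35)=14883, p(36)=17977, p(37)=21637, p(38)=26015, p(39)=31185, p(40)=37338, p(41)=44583, p(42)=53174, p(43)=63261, p(44)=75175, p(45)=89134, p(46)=105558, p(47)=124754, p(48)=147273, p(49)=173525, p(50)=204226, p(51)=239943, p(52)=281589, p(53)=329931, p(54)=386155, p(55)=451276, p(56)=526823, p(57)=614154, p(58)=715220, p(59)=831820, p(60)=966467, p(61)=1121505, p(62)=1300156, p(63)=1505499, p(64)=1741630, p(65)=2012558, p(66)=2323520, p(67)=2679689, p(68)=3087735, p(69)=3554345, p(70)=4087968, p(71)=4697205, p(72)=5392783, p(73)=6185689, p(74)=7089500, p(75)=8118264, p(76)=9289091, p(77)=10619863, p(78)=12132164, p(79)=13848650, p(80)=15796476, p(81)=18004327, p(82)=20506255, p(83)=23338469, p(84)=26543660, p(85)=30167357, p(86)=34262962, p(87)=38887673, p(88)=44108109, p(89)=49995925, p(90)=56634173, p(91)=64112359, p(92)=72533807, p(93)=82010177, p(94)=92669720, p(95)=104651419, p(96)=118114304, p(97)=133230930, p(98)=150198136, p(99)=169229875, p(100)=190569292, p(101)=214481126, p(102)=241265379, p(103)=271248950, p(104)=304801365, p(105)=342325709, p(106)=384276336, p(107)=431149389, p(108)=483502844, p(109)=541946240, p(110)=607163746, p(111)=679903203, p(112)=761002156, p(113)=851376628, p(114)=952050665, p(115)=1064144451, p(116)=1188908248, p(117)=1327710076, p(118)=1482074143, p(119)=1653668665, p(120)=1844349560, p(121)=2056148051, p(122)=2291320912, p(123)=2552338241, p(124)=2841940500, p(125)=3163127352, p(126)=3519222692, p(127)=3913864295, p(128)=4351078600, p(129)=4835271870, p(130)=5371315400, p(131)=5964539504, p(132)=6620830889, p(133)=7346629512, p(134)=8149040695, p(135)=9035836076, p(136)=10015581680, p(137)=11097645016, p(138)=12292341831, p(139)=13610949895, p(140)=15065878135, p(141)=16670689208, p(142)=18440293320, p(143)=20390982757, p(144)=22540654445, p(145)=24908858009, p(146)=27517052599, p(147)=30388671978, p(148)=33549419497, p(149)=37027355200, p(150)=40853235313, p(151)=45060624582, p(152)=49686288421, p(153)=54770336324, p(154)=60356673280, p(155)=66493182097, p(156)=73232243759, p(157)=80630964769, p(158)=88751778802.
Final step: p(159) = p(158) + p(157) - p(154) - p(152) + p(147) + p(144) - p(137) - p(133) + p(124) + p(119) - p(108) - p(102) + p(89) + p(82) - p(67) - p(59) + p(42) + p(33) - p(14) - p(4)
= 88751778802 + 80630964769 - 60356673280 - 49686288421 + 30388671978 + 22540654445 - 11097645016 - 7346629512 + 2841940500 + 1653668665 - 483502844 - 241265379 + 49995925 + 20506255 - 2679689 - 831820 + 53174 + 10143 - 135 - 5
= 97662728555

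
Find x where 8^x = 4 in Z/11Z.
4

Baby-step giant-step with step n = ⌈√11⌉ = 4.
Baby steps 8^j mod 11 (j:value) for j=0..3: 0:1, 1:8, 2:9, 3:6.
Giant-step multiplier: 8^(-4) ≡ 8^(10-4) = 8^6 ≡ 3 (mod 11).
Giant steps γ_i = 4·3^i mod 11: γ_0=4, γ_1=1 (in table at j=0).
x = i·n + j = 1·4 + 0 = 4.
Check: 8^4 ≡ 4 (mod 11).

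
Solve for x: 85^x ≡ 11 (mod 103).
77

Baby-step giant-step with step n = ⌈√103⌉ = 11.
Baby steps 85^j mod 103 (j:value) for j=0..10: 0:1, 1:85, 2:15, 3:39, 4:19, 5:70, 6:79, 7:20, 8:52, 9:94, 10:59.
Giant-step multiplier: 85^(-11) ≡ 85^(102-11) = 85^91 ≡ 74 (mod 103).
Giant steps γ_i = 11·74^i mod 103: γ_0=11, γ_1=93, γ_2=84, γ_3=36, γ_4=89, γ_5=97, γ_6=71, γ_7=1 (in table at j=0).
x = i·n + j = 7·11 + 0 = 77.
Check: 85^77 ≡ 11 (mod 103).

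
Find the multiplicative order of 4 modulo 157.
26

157 is prime, so ord(4) divides φ(157) = 156.
Divisors of 156: 1, 2, 3, 4, 6, 12, 13, 26, 39, 52, 78, 156.
Repeated squaring: 4^1 ≡ 4, 4^2 ≡ 16, 4^4 ≡ 99, 4^8 ≡ 67, 4^16 ≡ 93, 4^32 ≡ 14, 4^64 ≡ 39, 4^128 ≡ 108 (mod 157).
Test 4^d mod 157 for each divisor d in increasing order:
4^1 ≡ 4
4^2 ≡ 16
4^3 = 4^2·4^1 ≡ 64
4^4 ≡ 99
4^6 = 4^4·4^2 ≡ 14
4^12 = 4^8·4^4 ≡ 39
4^13 = 4^8·4^4·4^1 ≡ 156
4^26 = 4^16·4^8·4^2 ≡ 1  ← first divisor giving 1
The order is 26.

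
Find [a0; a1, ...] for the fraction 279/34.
[8; 4, 1, 6]

Euclidean algorithm steps:
279 = 8 × 34 + 7
34 = 4 × 7 + 6
7 = 1 × 6 + 1
6 = 6 × 1 + 0
Continued fraction: [8; 4, 1, 6]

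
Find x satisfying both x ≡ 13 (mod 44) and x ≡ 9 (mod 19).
541

Using Chinese Remainder Theorem:
M = 44 × 19 = 836
M1 = 19, M2 = 44
y1 = 19^(-1) mod 44 = 7
y2 = 44^(-1) mod 19 = 16
x = (13×19×7 + 9×44×16) mod 836 = 541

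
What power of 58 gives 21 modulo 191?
21

Baby-step giant-step with step n = ⌈√191⌉ = 14.
Baby steps 58^j mod 191 (j:value) for j=0..13: 0:1, 1:58, 2:117, 3:101, 4:128, 5:166, 6:78, 7:131, 8:149, 9:47, 10:52, 11:151, 12:163, 13:95.
Giant-step multiplier: 58^(-14) ≡ 58^(190-14) = 58^176 ≡ 79 (mod 191).
Giant steps γ_i = 21·79^i mod 191: γ_0=21, γ_1=131 (in table at j=7).
x = i·n + j = 1·14 + 7 = 21.
Check: 58^21 ≡ 21 (mod 191).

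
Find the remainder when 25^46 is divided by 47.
1

Repeated squaring. Binary of 46 = 101110.
25^1 ≡ 25 (mod 47); 25^2 ≡ 14 (mod 47); 25^4 ≡ 8 (mod 47); 25^8 ≡ 17 (mod 47); 25^16 ≡ 7 (mod 47); 25^32 ≡ 2 (mod 47)
25^46 = 25^2 × 25^4 × 25^8 × 25^32 ≡ 1 (mod 47)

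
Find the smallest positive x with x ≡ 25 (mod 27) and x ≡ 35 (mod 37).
997

Using Chinese Remainder Theorem:
M = 27 × 37 = 999
M1 = 37, M2 = 27
y1 = 37^(-1) mod 27 = 19
y2 = 27^(-1) mod 37 = 11
x = (25×37×19 + 35×27×11) mod 999 = 997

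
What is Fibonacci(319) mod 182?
141

Matrix identity: Q^n = [[F_(n+1), F_n], [F_n, F_(n-1)]] with Q = [[1,1],[1,0]].
n = 319 = 100111111₂. Square-and-multiply, entries mod 182:
Q^1 = [[1,1],[1,0]]
Q^2 = (Q^1)² = [[2,1],[1,1]]
Q^4 = (Q^2)² = [[5,3],[3,2]]
Q^9 = (Q^4)²·Q = [[55,34],[34,21]]
Q^19 = (Q^9)²·Q = [[31,177],[177,36]]
Q^39 = (Q^19)²·Q = [[105,76],[76,29]]
Q^79 = (Q^39)²·Q = [[49,57],[57,174]]
Q^159 = (Q^79)²·Q = [[161,8],[8,153]]
Q^319 = (Q^159)²·Q = [[105,141],[141,146]]
F_319 mod 182 = Q^319[0][1] = 141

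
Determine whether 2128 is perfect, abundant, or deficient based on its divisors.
abundant

Proper divisors of 2128: sum = 1 + 2 + 4 + 7 + 8 + 14 + 16 + 19 + ... + 266 + 304 + 532 + 1064 (19 divisors) = 2832
Since 2832 > 2128, 2128 is abundant.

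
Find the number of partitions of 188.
1398341745571

p(n) counts ways to write n as a sum of positive integers (order ignored).
Euler's pentagonal recurrence: p(k) = p(k-1) + p(k-2) - p(k-5) - p(k-7) + p(k-12) + p(k-15) - ... (offsets j(3j∓1)/2, signs ++--, p(0)=1, p(<0)=0).
DP table for k = 0..187: p(0)=1, p(1)=1, p(2)=2, p(3)=3, p(4)=5, p(5)=7, p(6)=11, p(7)=15, p(8)=22, p(9)=30, p(10)=42, p(11)=56, p(12)=77, p(13)=101, p(14)=135, p(15)=176, p(16)=231, p(17)=297, p(18)=385, p(19)=490, p(20)=627, p(21)=792, p(22)=1002, p(23)=1255, p(24)=1575, p(25)=1958, p(26)=2436, p(27)=3010, p(28)=3718, p(29)=4565, p(30)=5604, p(31)=6842, p(32)=8349, p(33)=10143, p(34)=12310, p(35)=14883, p(36)=17977, p(37)=21637, p(38)=26015, p(39)=31185, p(40)=37338, p(41)=44583, p(42)=53174, p(43)=63261, p(44)=75175, p(45)=89134, p(46)=105558, p(47)=124754, p(48)=147273, p(49)=173525, p(50)=204226, p(51)=239943, p(52)=281589, p(53)=329931, p(54)=386155, p(55)=451276, p(56)=526823, p(57)=614154, p(58)=715220, p(59)=831820, p(60)=966467, p(61)=1121505, p(62)=1300156, p(63)=1505499, p(64)=1741630, p(65)=2012558, p(66)=2323520, p(67)=2679689, p(68)=3087735, p(69)=3554345, p(70)=4087968, p(71)=4697205, p(72)=5392783, p(73)=6185689, p(74)=7089500, p(75)=8118264, p(76)=9289091, p(77)=10619863, p(78)=12132164, p(79)=13848650, p(80)=15796476, p(81)=18004327, p(82)=20506255, p(83)=23338469, p(84)=26543660, p(85)=30167357, p(86)=34262962, p(87)=38887673, p(88)=44108109, p(89)=49995925, p(90)=56634173, p(91)=64112359, p(92)=72533807, p(93)=82010177, p(94)=92669720, p(95)=104651419, p(96)=118114304, p(97)=133230930, p(98)=150198136, p(99)=169229875, p(100)=190569292, p(101)=214481126, p(102)=241265379, p(103)=271248950, p(104)=304801365, p(105)=342325709, p(106)=384276336, p(107)=431149389, p(108)=483502844, p(109)=541946240, p(110)=607163746, p(111)=679903203, p(112)=761002156, p(113)=851376628, p(114)=952050665, p(115)=1064144451, p(116)=1188908248, p(117)=1327710076, p(118)=1482074143, p(119)=1653668665, p(120)=1844349560, p(121)=2056148051, p(122)=2291320912, p(123)=2552338241, p(124)=2841940500, p(125)=3163127352, p(126)=3519222692, p(127)=3913864295, p(128)=4351078600, p(129)=4835271870, p(130)=5371315400, p(131)=5964539504, p(132)=6620830889, p(133)=7346629512, p(134)=8149040695, p(135)=9035836076, p(136)=10015581680, p(137)=11097645016, p(138)=12292341831, p(139)=13610949895, p(140)=15065878135, p(141)=16670689208, p(142)=18440293320, p(143)=20390982757, p(144)=22540654445, p(145)=24908858009, p(146)=27517052599, p(147)=30388671978, p(148)=33549419497, p(149)=37027355200, p(150)=40853235313, p(151)=45060624582, p(152)=49686288421, p(153)=54770336324, p(154)=60356673280, p(155)=66493182097, p(156)=73232243759, p(157)=80630964769, p(158)=88751778802, p(159)=97662728555, p(160)=107438159466, p(161)=118159068427, p(162)=129913904637, p(163)=142798995930, p(164)=156919475295, p(165)=172389800255, p(166)=189334822579, p(167)=207890420102, p(168)=228204732751, p(169)=250438925115, p(170)=274768617130, p(171)=301384802048, p(172)=330495499613, p(173)=362326859895, p(174)=397125074750, p(175)=435157697830, p(176)=476715857290, p(177)=522115831195, p(178)=571701605655, p(179)=625846753120, p(180)=684957390936, p(181)=749474411781, p(182)=819876908323, p(183)=896684817527, p(184)=980462880430, p(185)=1071823774337, p(186)=1171432692373, p(187)=1280011042268.
Final step: p(188) = p(187) + p(186) - p(183) - p(181) + p(176) + p(173) - p(166) - p(162) + p(153) + p(148) - p(137) - p(131) + p(118) + p(111) - p(96) - p(88) + p(71) + p(62) - p(43) - p(33) + p(12) + p(1)
= 1280011042268 + 1171432692373 - 896684817527 - 749474411781 + 476715857290 + 362326859895 - 189334822579 - 129913904637 + 54770336324 + 33549419497 - 11097645016 - 5964539504 + 1482074143 + 679903203 - 118114304 - 44108109 + 4697205 + 1300156 - 63261 - 10143 + 77 + 1
= 1398341745571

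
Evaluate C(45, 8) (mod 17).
12

Using Lucas' theorem:
Write n=45 and k=8 in base 17:
n in base 17: [2, 11]
k in base 17: [0, 8]
C(45,8) mod 17 = ∏ C(n_i, k_i) mod 17
Digit binomials (mod 17): C(2,0) = 1; C(11,8) = 165 ≡ 12
Product: 1 × 12 = 12 ≡ 12 (mod 17)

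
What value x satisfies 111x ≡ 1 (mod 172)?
31

gcd(111, 172) = 1, so the inverse exists.
Extended Euclidean algorithm on (172, 111):
172 = 1 × 111 + 61  ⟹  61 = (1)·172 + (-1)·111
111 = 1 × 61 + 50  ⟹  50 = (-1)·172 + (2)·111
61 = 1 × 50 + 11  ⟹  11 = (2)·172 + (-3)·111
50 = 4 × 11 + 6  ⟹  6 = (-9)·172 + (14)·111
11 = 1 × 6 + 5  ⟹  5 = (11)·172 + (-17)·111
6 = 1 × 5 + 1  ⟹  1 = (-20)·172 + (31)·111
So (31)·111 ≡ 1 (mod 172), i.e. 111^(-1) ≡ 31 (mod 172).
Check: 111 × 31 = 3441 ≡ 1 (mod 172)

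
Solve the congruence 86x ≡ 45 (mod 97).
x ≡ 40 (mod 97)

gcd(86, 97) = 1, which divides 45, so solutions exist.
Find 86^(-1) mod 97 by the extended Euclidean algorithm:
97 = 1 × 86 + 11  ⟹  11 = (1)·97 + (-1)·86
86 = 7 × 11 + 9  ⟹  9 = (-7)·97 + (8)·86
11 = 1 × 9 + 2  ⟹  2 = (8)·97 + (-9)·86
9 = 4 × 2 + 1  ⟹  1 = (-39)·97 + (44)·86
So (44)·86 ≡ 1 (mod 97), i.e. 86^(-1) ≡ 44 (mod 97).
x ≡ 44 × 45 = 1980 ≡ 40 (mod 97).
Check: 86 × 40 = 3440 ≡ 45 (mod 97).
Unique solution: x ≡ 40 (mod 97)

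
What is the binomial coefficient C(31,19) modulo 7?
0

Using Lucas' theorem:
Write n=31 and k=19 in base 7:
n in base 7: [4, 3]
k in base 7: [2, 5]
C(31,19) mod 7 = ∏ C(n_i, k_i) mod 7
Digit binomials (mod 7): C(4,2) = 6; C(3,5) = 0 (k_i > n_i)
Product: 6 × 0 = 0 ≡ 0 (mod 7)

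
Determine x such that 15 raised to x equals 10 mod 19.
13

Baby-step giant-step with step n = ⌈√19⌉ = 5.
Baby steps 15^j mod 19 (j:value) for j=0..4: 0:1, 1:15, 2:16, 3:12, 4:9.
Giant-step multiplier: 15^(-5) ≡ 15^(18-5) = 15^13 ≡ 10 (mod 19).
Giant steps γ_i = 10·10^i mod 19: γ_0=10, γ_1=5, γ_2=12 (in table at j=3).
x = i·n + j = 2·5 + 3 = 13.
Check: 15^13 ≡ 10 (mod 19).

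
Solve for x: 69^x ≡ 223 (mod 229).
155

Baby-step giant-step with step n = ⌈√229⌉ = 16.
Baby steps 69^j mod 229 (j:value) for j=0..15: 0:1, 1:69, 2:181, 3:123, 4:14, 5:50, 6:15, 7:119, 8:196, 9:13, 10:210, 11:63, 12:225, 13:182, 14:192, 15:195.
Giant-step multiplier: 69^(-16) ≡ 69^(228-16) = 69^212 ≡ 184 (mod 229).
Giant steps γ_i = 223·184^i mod 229: γ_0=223, γ_1=41, γ_2=216, γ_3=127, γ_4=10, γ_5=8, γ_6=98, γ_7=170, γ_8=136, γ_9=63 (in table at j=11).
x = i·n + j = 9·16 + 11 = 155.
Check: 69^155 ≡ 223 (mod 229).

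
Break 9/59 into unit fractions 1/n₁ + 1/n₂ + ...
1/7 + 1/104 + 1/14318 + 1/307493368

Greedy algorithm:
9/59: ceiling(59/9) = 7, use 1/7
4/413: ceiling(413/4) = 104, use 1/104
3/42952: ceiling(42952/3) = 14318, use 1/14318
1/307493368: ceiling(307493368/1) = 307493368, use 1/307493368
Result: 9/59 = 1/7 + 1/104 + 1/14318 + 1/307493368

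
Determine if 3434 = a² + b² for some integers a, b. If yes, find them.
25² + 53² (a=25, b=53)

Factorization: 3434 = 2 × 17 × 101
By Fermat: n is sum of two squares iff every prime p ≡ 3 (mod 4) appears to even power.
All primes ≡ 3 (mod 4) appear to even power.
Search a = 0, 1, 2, … for 3434 - a² a perfect square: first hit at a = 25: 3434 - 625 = 2809 = 53².
3434 = 25² + 53² = 625 + 2809 ✓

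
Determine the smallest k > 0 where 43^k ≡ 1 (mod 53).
26

53 is prime, so ord(43) divides φ(53) = 52.
Divisors of 52: 1, 2, 4, 13, 26, 52.
Repeated squaring: 43^1 ≡ 43, 43^2 ≡ 47, 43^4 ≡ 36, 43^8 ≡ 24, 43^16 ≡ 46, 43^32 ≡ 49 (mod 53).
Test 43^d mod 53 for each divisor d in increasing order:
43^1 ≡ 43
43^2 ≡ 47
43^4 ≡ 36
43^13 = 43^8·43^4·43^1 ≡ 52
43^26 = 43^16·43^8·43^2 ≡ 1  ← first divisor giving 1
The order is 26.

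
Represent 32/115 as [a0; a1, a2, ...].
[0; 3, 1, 1, 2, 6]

Euclidean algorithm steps:
32 = 0 × 115 + 32
115 = 3 × 32 + 19
32 = 1 × 19 + 13
19 = 1 × 13 + 6
13 = 2 × 6 + 1
6 = 6 × 1 + 0
Continued fraction: [0; 3, 1, 1, 2, 6]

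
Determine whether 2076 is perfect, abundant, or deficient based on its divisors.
abundant

Proper divisors of 2076: sum = 1 + 2 + 3 + 4 + 6 + 12 + 173 + 346 + 519 + 692 + 1038 = 2796
Since 2796 > 2076, 2076 is abundant.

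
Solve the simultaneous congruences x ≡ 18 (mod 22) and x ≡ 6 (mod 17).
40

Using Chinese Remainder Theorem:
M = 22 × 17 = 374
M1 = 17, M2 = 22
y1 = 17^(-1) mod 22 = 13
y2 = 22^(-1) mod 17 = 7
x = (18×17×13 + 6×22×7) mod 374 = 40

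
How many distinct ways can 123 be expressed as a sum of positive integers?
2552338241

p(n) counts ways to write n as a sum of positive integers (order ignored).
Euler's pentagonal recurrence: p(k) = p(k-1) + p(k-2) - p(k-5) - p(k-7) + p(k-12) + p(k-15) - ... (offsets j(3j∓1)/2, signs ++--, p(0)=1, p(<0)=0).
DP table for k = 0..122: p(0)=1, p(1)=1, p(2)=2, p(3)=3, p(4)=5, p(5)=7, p(6)=11, p(7)=15, p(8)=22, p(9)=30, p(10)=42, p(11)=56, p(12)=77, p(13)=101, p(14)=135, p(15)=176, p(16)=231, p(17)=297, p(18)=385, p(19)=490, p(20)=627, p(21)=792, p(22)=1002, p(23)=1255, p(24)=1575, p(25)=1958, p(26)=2436, p(27)=3010, p(28)=3718, p(29)=4565, p(30)=5604, p(31)=6842, p(32)=8349, p(33)=10143, p(34)=12310, p(35)=14883, p(36)=17977, p(37)=21637, p(38)=26015, p(39)=31185, p(40)=37338, p(41)=44583, p(42)=53174, p(43)=63261, p(44)=75175, p(45)=89134, p(46)=105558, p(47)=124754, p(48)=147273, p(49)=173525, p(50)=204226, p(51)=239943, p(52)=281589, p(53)=329931, p(54)=386155, p(55)=451276, p(56)=526823, p(57)=614154, p(58)=715220, p(59)=831820, p(60)=966467, p(61)=1121505, p(62)=1300156, p(63)=1505499, p(64)=1741630, p(65)=2012558, p(66)=2323520, p(67)=2679689, p(68)=3087735, p(69)=3554345, p(70)=4087968, p(71)=4697205, p(72)=5392783, p(73)=6185689, p(74)=7089500, p(75)=8118264, p(76)=9289091, p(77)=10619863, p(78)=12132164, p(79)=13848650, p(80)=15796476, p(81)=18004327, p(82)=20506255, p(83)=23338469, p(84)=26543660, p(85)=30167357, p(86)=34262962, p(87)=38887673, p(88)=44108109, p(89)=49995925, p(90)=56634173, p(91)=64112359, p(92)=72533807, p(93)=82010177, p(94)=92669720, p(95)=104651419, p(96)=118114304, p(97)=133230930, p(98)=150198136, p(99)=169229875, p(100)=190569292, p(101)=214481126, p(102)=241265379, p(103)=271248950, p(104)=304801365, p(105)=342325709, p(106)=384276336, p(107)=431149389, p(108)=483502844, p(109)=541946240, p(110)=607163746, p(111)=679903203, p(112)=761002156, p(113)=851376628, p(114)=952050665, p(115)=1064144451, p(116)=1188908248, p(117)=1327710076, p(118)=1482074143, p(119)=1653668665, p(120)=1844349560, p(121)=2056148051, p(122)=2291320912.
Final step: p(123) = p(122) + p(121) - p(118) - p(116) + p(111) + p(108) - p(101) - p(97) + p(88) + p(83) - p(72) - p(66) + p(53) + p(46) - p(31) - p(23) + p(6)
= 2291320912 + 2056148051 - 1482074143 - 1188908248 + 679903203 + 483502844 - 214481126 - 133230930 + 44108109 + 23338469 - 5392783 - 2323520 + 329931 + 105558 - 6842 - 1255 + 11
= 2552338241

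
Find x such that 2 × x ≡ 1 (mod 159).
80

gcd(2, 159) = 1, so the inverse exists.
Extended Euclidean algorithm on (159, 2):
159 = 79 × 2 + 1  ⟹  1 = (1)·159 + (-79)·2
So (-79)·2 ≡ 1 (mod 159), i.e. 2^(-1) ≡ -79 ≡ 80 (mod 159).
Check: 2 × 80 = 160 ≡ 1 (mod 159)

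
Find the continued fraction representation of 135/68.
[1; 1, 67]

Euclidean algorithm steps:
135 = 1 × 68 + 67
68 = 1 × 67 + 1
67 = 67 × 1 + 0
Continued fraction: [1; 1, 67]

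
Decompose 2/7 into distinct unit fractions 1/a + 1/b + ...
1/4 + 1/28

Greedy algorithm:
2/7: ceiling(7/2) = 4, use 1/4
1/28: ceiling(28/1) = 28, use 1/28
Result: 2/7 = 1/4 + 1/28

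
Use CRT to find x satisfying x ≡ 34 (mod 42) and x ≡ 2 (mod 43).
1378

Using Chinese Remainder Theorem:
M = 42 × 43 = 1806
M1 = 43, M2 = 42
y1 = 43^(-1) mod 42 = 1
y2 = 42^(-1) mod 43 = 42
x = (34×43×1 + 2×42×42) mod 1806 = 1378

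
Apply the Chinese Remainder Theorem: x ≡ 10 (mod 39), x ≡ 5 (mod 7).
166

Using Chinese Remainder Theorem:
M = 39 × 7 = 273
M1 = 7, M2 = 39
y1 = 7^(-1) mod 39 = 28
y2 = 39^(-1) mod 7 = 2
x = (10×7×28 + 5×39×2) mod 273 = 166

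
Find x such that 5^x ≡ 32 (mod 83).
67

Baby-step giant-step with step n = ⌈√83⌉ = 10.
Baby steps 5^j mod 83 (j:value) for j=0..9: 0:1, 1:5, 2:25, 3:42, 4:44, 5:54, 6:21, 7:22, 8:27, 9:52.
Giant-step multiplier: 5^(-10) ≡ 5^(82-10) = 5^72 ≡ 68 (mod 83).
Giant steps γ_i = 32·68^i mod 83: γ_0=32, γ_1=18, γ_2=62, γ_3=66, γ_4=6, γ_5=76, γ_6=22 (in table at j=7).
x = i·n + j = 6·10 + 7 = 67.
Check: 5^67 ≡ 32 (mod 83).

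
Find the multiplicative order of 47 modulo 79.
78

79 is prime, so ord(47) divides φ(79) = 78.
Divisors of 78: 1, 2, 3, 6, 13, 26, 39, 78.
Repeated squaring: 47^1 ≡ 47, 47^2 ≡ 76, 47^4 ≡ 9, 47^8 ≡ 2, 47^16 ≡ 4, 47^32 ≡ 16, 47^64 ≡ 19 (mod 79).
Test 47^d mod 79 for each divisor d in increasing order:
47^1 ≡ 47
47^2 ≡ 76
47^3 = 47^2·47^1 ≡ 17
47^6 = 47^4·47^2 ≡ 52
47^13 = 47^8·47^4·47^1 ≡ 56
47^26 = 47^16·47^8·47^2 ≡ 55
47^39 = 47^32·47^4·47^2·47^1 ≡ 78
47^78 = 47^64·47^8·47^4·47^2 ≡ 1  ← first divisor giving 1
The order is 78.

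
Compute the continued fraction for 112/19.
[5; 1, 8, 2]

Euclidean algorithm steps:
112 = 5 × 19 + 17
19 = 1 × 17 + 2
17 = 8 × 2 + 1
2 = 2 × 1 + 0
Continued fraction: [5; 1, 8, 2]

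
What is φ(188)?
92

188 = 2^2 × 47
φ(n) = n × ∏(1 - 1/p) for each prime p dividing n
φ(188) = 188 × (1 - 1/2) × (1 - 1/47) = 92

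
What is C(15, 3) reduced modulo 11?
4

Using Lucas' theorem:
Write n=15 and k=3 in base 11:
n in base 11: [1, 4]
k in base 11: [0, 3]
C(15,3) mod 11 = ∏ C(n_i, k_i) mod 11
Digit binomials (mod 11): C(1,0) = 1; C(4,3) = 4
Product: 1 × 4 = 4 ≡ 4 (mod 11)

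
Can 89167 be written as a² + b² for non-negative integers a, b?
Not possible

Factorization: 89167 = 13 × 19^3
By Fermat: n is sum of two squares iff every prime p ≡ 3 (mod 4) appears to even power.
Prime(s) ≡ 3 (mod 4) with odd exponent: [(19, 3)]
Therefore 89167 cannot be expressed as a² + b².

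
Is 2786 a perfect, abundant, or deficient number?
deficient

Proper divisors of 2786: sum = 1 + 2 + 7 + 14 + 199 + 398 + 1393 = 2014
Since 2014 < 2786, 2786 is deficient.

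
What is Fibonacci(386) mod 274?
245

Matrix identity: Q^n = [[F_(n+1), F_n], [F_n, F_(n-1)]] with Q = [[1,1],[1,0]].
n = 386 = 110000010₂. Square-and-multiply, entries mod 274:
Q^1 = [[1,1],[1,0]]
Q^3 = (Q^1)²·Q = [[3,2],[2,1]]
Q^6 = (Q^3)² = [[13,8],[8,5]]
Q^12 = (Q^6)² = [[233,144],[144,89]]
Q^24 = (Q^12)² = [[223,62],[62,161]]
Q^48 = (Q^24)² = [[143,244],[244,173]]
Q^96 = (Q^48)² = [[251,110],[110,141]]
Q^193 = (Q^96)²·Q = [[127,25],[25,102]]
Q^386 = (Q^193)² = [[40,245],[245,69]]
F_386 mod 274 = Q^386[0][1] = 245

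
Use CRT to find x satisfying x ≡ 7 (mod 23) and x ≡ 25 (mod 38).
329

Using Chinese Remainder Theorem:
M = 23 × 38 = 874
M1 = 38, M2 = 23
y1 = 38^(-1) mod 23 = 20
y2 = 23^(-1) mod 38 = 5
x = (7×38×20 + 25×23×5) mod 874 = 329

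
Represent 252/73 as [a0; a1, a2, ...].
[3; 2, 4, 1, 2, 2]

Euclidean algorithm steps:
252 = 3 × 73 + 33
73 = 2 × 33 + 7
33 = 4 × 7 + 5
7 = 1 × 5 + 2
5 = 2 × 2 + 1
2 = 2 × 1 + 0
Continued fraction: [3; 2, 4, 1, 2, 2]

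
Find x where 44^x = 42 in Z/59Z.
9

Baby-step giant-step with step n = ⌈√59⌉ = 8.
Baby steps 44^j mod 59 (j:value) for j=0..7: 0:1, 1:44, 2:48, 3:47, 4:3, 5:14, 6:26, 7:23.
Giant-step multiplier: 44^(-8) ≡ 44^(58-8) = 44^50 ≡ 46 (mod 59).
Giant steps γ_i = 42·46^i mod 59: γ_0=42, γ_1=44 (in table at j=1).
x = i·n + j = 1·8 + 1 = 9.
Check: 44^9 ≡ 42 (mod 59).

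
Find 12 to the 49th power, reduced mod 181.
79

Repeated squaring. Binary of 49 = 110001.
12^1 ≡ 12 (mod 181); 12^2 ≡ 144 (mod 181); 12^4 ≡ 102 (mod 181); 12^8 ≡ 87 (mod 181); 12^16 ≡ 148 (mod 181); 12^32 ≡ 3 (mod 181)
12^49 = 12^1 × 12^16 × 12^32 ≡ 79 (mod 181)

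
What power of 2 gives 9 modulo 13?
8

Baby-step giant-step with step n = ⌈√13⌉ = 4.
Baby steps 2^j mod 13 (j:value) for j=0..3: 0:1, 1:2, 2:4, 3:8.
Giant-step multiplier: 2^(-4) ≡ 2^(12-4) = 2^8 ≡ 9 (mod 13).
Giant steps γ_i = 9·9^i mod 13: γ_0=9, γ_1=3, γ_2=1 (in table at j=0).
x = i·n + j = 2·4 + 0 = 8.
Check: 2^8 ≡ 9 (mod 13).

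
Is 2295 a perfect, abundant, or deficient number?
deficient

Proper divisors of 2295: sum = 1 + 3 + 5 + 9 + 15 + 17 + 27 + 45 + 51 + 85 + 135 + 153 + 255 + 459 + 765 = 2025
Since 2025 < 2295, 2295 is deficient.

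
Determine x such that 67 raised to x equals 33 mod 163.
142

Baby-step giant-step with step n = ⌈√163⌉ = 13.
Baby steps 67^j mod 163 (j:value) for j=0..12: 0:1, 1:67, 2:88, 3:28, 4:83, 5:19, 6:132, 7:42, 8:43, 9:110, 10:35, 11:63, 12:146.
Giant-step multiplier: 67^(-13) ≡ 67^(162-13) = 67^149 ≡ 82 (mod 163).
Giant steps γ_i = 33·82^i mod 163: γ_0=33, γ_1=98, γ_2=49, γ_3=106, γ_4=53, γ_5=108, γ_6=54, γ_7=27, γ_8=95, γ_9=129, γ_10=146 (in table at j=12).
x = i·n + j = 10·13 + 12 = 142.
Check: 67^142 ≡ 33 (mod 163).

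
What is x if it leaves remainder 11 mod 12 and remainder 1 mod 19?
191

Using Chinese Remainder Theorem:
M = 12 × 19 = 228
M1 = 19, M2 = 12
y1 = 19^(-1) mod 12 = 7
y2 = 12^(-1) mod 19 = 8
x = (11×19×7 + 1×12×8) mod 228 = 191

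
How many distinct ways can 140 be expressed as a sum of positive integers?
15065878135

p(n) counts ways to write n as a sum of positive integers (order ignored).
Euler's pentagonal recurrence: p(k) = p(k-1) + p(k-2) - p(k-5) - p(k-7) + p(k-12) + p(k-15) - ... (offsets j(3j∓1)/2, signs ++--, p(0)=1, p(<0)=0).
DP table for k = 0..139: p(0)=1, p(1)=1, p(2)=2, p(3)=3, p(4)=5, p(5)=7, p(6)=11, p(7)=15, p(8)=22, p(9)=30, p(10)=42, p(11)=56, p(12)=77, p(13)=101, p(14)=135, p(15)=176, p(16)=231, p(17)=297, p(18)=385, p(19)=490, p(20)=627, p(21)=792, p(22)=1002, p(23)=1255, p(24)=1575, p(25)=1958, p(26)=2436, p(27)=3010, p(28)=3718, p(29)=4565, p(30)=5604, p(31)=6842, p(32)=8349, p(33)=10143, p(34)=12310, p(35)=14883, p(36)=17977, p(37)=21637, p(38)=26015, p(39)=31185, p(40)=37338, p(41)=44583, p(42)=53174, p(43)=63261, p(44)=75175, p(45)=89134, p(46)=105558, p(47)=124754, p(48)=147273, p(49)=173525, p(50)=204226, p(51)=239943, p(52)=281589, p(53)=329931, p(54)=386155, p(55)=451276, p(56)=526823, p(57)=614154, p(58)=715220, p(59)=831820, p(60)=966467, p(61)=1121505, p(62)=1300156, p(63)=1505499, p(64)=1741630, p(65)=2012558, p(66)=2323520, p(67)=2679689, p(68)=3087735, p(69)=3554345, p(70)=4087968, p(71)=4697205, p(72)=5392783, p(73)=6185689, p(74)=7089500, p(75)=8118264, p(76)=9289091, p(77)=10619863, p(78)=12132164, p(79)=13848650, p(80)=15796476, p(81)=18004327, p(82)=20506255, p(83)=23338469, p(84)=26543660, p(85)=30167357, p(86)=34262962, p(87)=38887673, p(88)=44108109, p(89)=49995925, p(90)=56634173, p(91)=64112359, p(92)=72533807, p(93)=82010177, p(94)=92669720, p(95)=104651419, p(96)=118114304, p(97)=133230930, p(98)=150198136, p(99)=169229875, p(100)=190569292, p(101)=214481126, p(102)=241265379, p(103)=271248950, p(104)=304801365, p(105)=342325709, p(106)=384276336, p(107)=431149389, p(108)=483502844, p(109)=541946240, p(110)=607163746, p(111)=679903203, p(112)=761002156, p(113)=851376628, p(114)=952050665, p(115)=1064144451, p(116)=1188908248, p(117)=1327710076, p(118)=1482074143, p(119)=1653668665, p(120)=1844349560, p(121)=2056148051, p(122)=2291320912, p(123)=2552338241, p(124)=2841940500, p(125)=3163127352, p(126)=3519222692, p(127)=3913864295, p(128)=4351078600, p(129)=4835271870, p(130)=5371315400, p(131)=5964539504, p(132)=6620830889, p(133)=7346629512, p(134)=8149040695, p(135)=9035836076, p(136)=10015581680, p(137)=11097645016, p(138)=12292341831, p(139)=13610949895.
Final step: p(140) = p(139) + p(138) - p(135) - p(133) + p(128) + p(125) - p(118) - p(114) + p(105) + p(100) - p(89) - p(83) + p(70) + p(63) - p(48) - p(40) + p(23) + p(14)
= 13610949895 + 12292341831 - 9035836076 - 7346629512 + 4351078600 + 3163127352 - 1482074143 - 952050665 + 342325709 + 190569292 - 49995925 - 23338469 + 4087968 + 1505499 - 147273 - 37338 + 1255 + 135
= 15065878135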